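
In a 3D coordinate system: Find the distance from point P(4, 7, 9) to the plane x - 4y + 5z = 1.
d = |1(4) + (-4)(7) + 5(9) - (1)| / √(1² + (-4)² + 5²) = 20/√42 = 3.086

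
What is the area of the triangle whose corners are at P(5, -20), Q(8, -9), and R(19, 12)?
Using the coordinate formula: Area = (1/2)|x₁(y₂-y₃) + x₂(y₃-y₁) + x₃(y₁-y₂)|
Area = (1/2)|5((-9)-12) + 8(12-(-20)) + 19((-20)-(-9))|
Area = (1/2)|5*(-21) + 8*32 + 19*(-11)|
Area = (1/2)|(-105) + 256 + (-209)|
Area = (1/2)*58 = 29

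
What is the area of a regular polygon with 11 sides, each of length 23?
For a regular 11-gon with side length s = 23:
Apothem a = s / (2*tan(pi/11)) = 23 / (2*tan(pi/11)) ≈ 39.1654
Perimeter P = 11 * 23 = 253
Area = (1/2) * P * a = (1/2) * 253 * 39.1654 = 4954.42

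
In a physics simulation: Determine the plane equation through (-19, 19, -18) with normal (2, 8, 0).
d = n·P = (2)(-19) + (8)(19) + (0)(-18) = 114
Plane: 2x + 8y = 114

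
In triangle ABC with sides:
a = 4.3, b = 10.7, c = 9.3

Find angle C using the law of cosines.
cos(C) = (a² + b² - c²)/(2ab)
cos(C) = (4.3² + 10.7² - 9.3²)/(2·4.3·10.7) = 46.49/92.02 = 0.505216
C = arccos(0.505216) = 59.65°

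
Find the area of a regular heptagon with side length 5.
For a regular 7-gon with side length s = 5:
Apothem a = s / (2*tan(pi/7)) = 5 / (2*tan(pi/7)) ≈ 5.1913
Perimeter P = 7 * 5 = 35
Area = (1/2) * P * a = (1/2) * 35 * 5.1913 = 90.85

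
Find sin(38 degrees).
sin(38 degrees) = 0.6157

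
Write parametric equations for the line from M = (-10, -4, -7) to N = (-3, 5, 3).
Direction vector d = N - M = (7, 9, 10)
x = -10 + 7t, y = -4 + 9t, z = -7 + 10t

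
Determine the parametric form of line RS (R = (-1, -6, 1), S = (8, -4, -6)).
Direction vector d = S - R = (9, 2, -7)
x = -1 + 9t, y = -6 + 2t, z = 1 - 7t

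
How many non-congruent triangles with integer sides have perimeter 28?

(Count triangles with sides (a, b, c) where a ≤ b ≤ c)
With a ≤ b ≤ c and a + b + c = 28, the triangle inequality a + b > c gives c < 28/2, so c ≤ 13.
Iterate a from 1 to ⌊p/3⌋ = 9; for each a, b ranges from a to ⌊(p−a)/2⌋ with c = p − a − b, keeping only c ≥ b.
Triples: (2, 13, 13), (3, 12, 13), (4, 11, 13), …
Count = 16 triangles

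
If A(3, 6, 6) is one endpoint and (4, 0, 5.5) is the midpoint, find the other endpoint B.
B = (2×4 - 3, 2×0 - 6, 2×5.5 - 6) = (5, -6, 5)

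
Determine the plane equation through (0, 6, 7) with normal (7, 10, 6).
d = n·P = (7)(0) + (10)(6) + (6)(7) = 102
Plane: 7x + 10y + 6z = 102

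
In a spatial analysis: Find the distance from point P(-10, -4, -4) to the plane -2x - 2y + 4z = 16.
d = |(-2)(-10) + (-2)(-4) + 4(-4) - (16)| / √((-2)² + (-2)² + 4²) = 4/√24 = 0.8165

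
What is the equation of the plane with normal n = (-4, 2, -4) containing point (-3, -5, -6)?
d = n·P = (-4)(-3) + (2)(-5) + (-4)(-6) = 26
Plane: -4x + 2y - 4z = 26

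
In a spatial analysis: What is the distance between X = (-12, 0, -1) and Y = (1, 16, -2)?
d = √[(13)² + (16)² + (-1)²] = √426 = 20.64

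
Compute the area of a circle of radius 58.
Area = pi * r²
Area = pi * 58²
Area = pi * 3364
Area = 10568.32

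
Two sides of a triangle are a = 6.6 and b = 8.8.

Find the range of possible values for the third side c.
By the triangle inequality: |a - b| < c < a + b
|6.6 - 8.8| < c < 6.6 + 8.8
2.2 < c < 15.4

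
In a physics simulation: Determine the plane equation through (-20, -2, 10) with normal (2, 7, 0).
d = n·P = (2)(-20) + (7)(-2) + (0)(10) = -54
Plane: 2x + 7y = -54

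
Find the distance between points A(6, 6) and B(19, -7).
Using the distance formula: d = sqrt((x₂-x₁)² + (y₂-y₁)²)
dx = 19 - 6 = 13
dy = (-7) - 6 = -13
d = sqrt(13² + (-13)²) = sqrt(169 + 169) = sqrt(338) = 18.38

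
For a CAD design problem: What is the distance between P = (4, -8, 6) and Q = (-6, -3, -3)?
d = √[(-10)² + (5)² + (-9)²] = √206 = 14.35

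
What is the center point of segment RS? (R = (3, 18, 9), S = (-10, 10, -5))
Midpoint = ((3-10)/2, (18+10)/2, (9-5)/2) = (-3.5, 14, 2)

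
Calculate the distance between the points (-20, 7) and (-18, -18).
Using the distance formula: d = sqrt((x₂-x₁)² + (y₂-y₁)²)
dx = (-18) - (-20) = 2
dy = (-18) - 7 = -25
d = sqrt(2² + (-25)²) = sqrt(4 + 625) = sqrt(629) = 25.08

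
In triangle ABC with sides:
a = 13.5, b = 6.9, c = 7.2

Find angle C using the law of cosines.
cos(C) = (a² + b² - c²)/(2ab)
cos(C) = (13.5² + 6.9² - 7.2²)/(2·13.5·6.9) = 178.02/186.3 = 0.955556
C = arccos(0.955556) = 17.15°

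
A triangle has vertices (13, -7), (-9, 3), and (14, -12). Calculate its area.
Using the coordinate formula: Area = (1/2)|x₁(y₂-y₃) + x₂(y₃-y₁) + x₃(y₁-y₂)|
Area = (1/2)|13(3-(-12)) + (-9)((-12)-(-7)) + 14((-7)-3)|
Area = (1/2)|13*15 + (-9)*(-5) + 14*(-10)|
Area = (1/2)|195 + 45 + (-140)|
Area = (1/2)*100 = 50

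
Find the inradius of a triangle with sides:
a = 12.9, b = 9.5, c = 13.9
s = (a+b+c)/2 = (12.9+9.5+13.9)/2 = 18.15
Area = √(s(s-a)(s-b)(s-c)) = √(18.15·5.25·8.65·4.25) = 59.1862
r = Area/s = 59.1862/18.15 = 3.261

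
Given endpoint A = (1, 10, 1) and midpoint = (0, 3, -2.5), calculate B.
B = (2×0 - 1, 2×3 - 10, 2×(-2.5) - 1) = (-1, -4, -6)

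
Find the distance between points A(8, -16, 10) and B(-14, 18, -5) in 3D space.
d = √[(-22)² + (34)² + (-15)²] = √1865 = 43.19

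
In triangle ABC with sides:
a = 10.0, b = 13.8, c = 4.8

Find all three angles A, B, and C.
By the law of cosines:
cos(A) = (b² + c² - a²)/(2bc) = 0.856582  →  A = 31.07°
cos(B) = (a² + c² - b²)/(2ac) = -0.702083  →  B = 134.6°
cos(C) = (a² + b² - c²)/(2ab) = 0.968841  →  C = 14.34°
Check: A + B + C = 180.0° ✓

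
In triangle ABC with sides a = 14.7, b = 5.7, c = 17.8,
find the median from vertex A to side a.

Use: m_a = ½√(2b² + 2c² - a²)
m_a = ½√(2·5.7² + 2·17.8² - 14.7²)
m_a = ½√(64.98 + 633.68 - 216.09) = ½√482.57 = 10.98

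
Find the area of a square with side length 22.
Area = s²
Area = 22²
Area = 484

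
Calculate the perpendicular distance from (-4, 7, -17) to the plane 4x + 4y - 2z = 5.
d = |4(-4) + 4(7) + (-2)(-17) - (5)| / √(4² + 4² + (-2)²) = 41/√36 = 6.833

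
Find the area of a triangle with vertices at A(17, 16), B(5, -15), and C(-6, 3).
Using the coordinate formula: Area = (1/2)|x₁(y₂-y₃) + x₂(y₃-y₁) + x₃(y₁-y₂)|
Area = (1/2)|17((-15)-3) + 5(3-16) + (-6)(16-(-15))|
Area = (1/2)|17*(-18) + 5*(-13) + (-6)*31|
Area = (1/2)|(-306) + (-65) + (-186)|
Area = (1/2)*557 = 278.50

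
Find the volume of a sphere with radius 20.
Volume = (4/3) * pi * r³
Volume = (4/3) * pi * 20³
Volume = (4/3) * pi * 8000
Volume = 33510.32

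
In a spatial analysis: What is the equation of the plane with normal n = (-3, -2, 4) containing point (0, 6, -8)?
d = n·P = (-3)(0) + (-2)(6) + (4)(-8) = -44
Plane: -3x - 2y + 4z = -44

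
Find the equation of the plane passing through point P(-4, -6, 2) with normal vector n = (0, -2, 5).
d = n·P = (0)(-4) + (-2)(-6) + (5)(2) = 22
Plane: -2y + 5z = 22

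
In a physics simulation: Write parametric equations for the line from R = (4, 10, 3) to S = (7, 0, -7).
Direction vector d = S - R = (3, -10, -10)
x = 4 + 3t, y = 10 - 10t, z = 3 - 10t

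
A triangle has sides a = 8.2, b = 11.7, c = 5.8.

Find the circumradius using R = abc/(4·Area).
s = (a+b+c)/2 = 12.85
Area = √(s(s-a)(s-b)(s-c)) = √(12.85·4.65·1.15·7.05) = 22.0101
R = abc/(4·Area) = (8.2·11.7·5.8)/(4·22.0101) = 556.452/88.0404 = 6.32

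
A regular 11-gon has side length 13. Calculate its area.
For a regular 11-gon with side length s = 13:
Apothem a = s / (2*tan(pi/11)) = 13 / (2*tan(pi/11)) ≈ 22.13697
Perimeter P = 11 * 13 = 143
Area = (1/2) * P * a = (1/2) * 143 * 22.13697 = 1582.79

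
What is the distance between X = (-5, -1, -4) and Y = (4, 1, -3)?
d = √[(9)² + (2)² + (1)²] = √86 = 9.274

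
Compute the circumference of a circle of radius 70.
Circumference = 2 * pi * r
Circumference = 2 * pi * 70
Circumference = 439.82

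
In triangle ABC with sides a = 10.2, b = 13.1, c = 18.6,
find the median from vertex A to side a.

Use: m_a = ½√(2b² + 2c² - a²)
m_a = ½√(2·13.1² + 2·18.6² - 10.2²)
m_a = ½√(343.22 + 691.92 - 104.04) = ½√931.1 = 15.26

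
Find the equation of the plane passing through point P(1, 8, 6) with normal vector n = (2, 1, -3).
d = n·P = (2)(1) + (1)(8) + (-3)(6) = -8
Plane: 2x + y - 3z = -8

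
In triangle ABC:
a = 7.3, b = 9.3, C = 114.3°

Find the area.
Using A = ½ab·sin(C):
A = ½·7.3·9.3·sin(114.3°) = ½·67.89·0.911403 = 30.94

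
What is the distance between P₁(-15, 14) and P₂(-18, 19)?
Using the distance formula: d = sqrt((x₂-x₁)² + (y₂-y₁)²)
dx = (-18) - (-15) = -3
dy = 19 - 14 = 5
d = sqrt((-3)² + 5²) = sqrt(9 + 25) = sqrt(34) = 5.83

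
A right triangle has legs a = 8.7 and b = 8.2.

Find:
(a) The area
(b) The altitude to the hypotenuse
(a) Area = ½ab = ½·8.7·8.2 = 35.67
(b) Hypotenuse c = √(8.7² + 8.2²) = √142.93 = 11.9553
    Area = ½·c·h_c  →  h_c = 2·Area/c = 2·35.67/11.9553 = 5.967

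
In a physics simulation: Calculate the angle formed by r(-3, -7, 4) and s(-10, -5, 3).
r·s = 77, |r|² = 74, |s|² = 134
cos θ = 77/√9916 ≈ 0.7733
θ ≈ 39.35°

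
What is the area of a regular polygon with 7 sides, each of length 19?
For a regular 7-gon with side length s = 19:
Apothem a = s / (2*tan(pi/7)) = 19 / (2*tan(pi/7)) ≈ 19.72695
Perimeter P = 7 * 19 = 133
Area = (1/2) * P * a = (1/2) * 133 * 19.72695 = 1311.84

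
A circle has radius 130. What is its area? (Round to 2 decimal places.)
Area = pi * r²
Area = pi * 130²
Area = pi * 16900
Area = 53092.92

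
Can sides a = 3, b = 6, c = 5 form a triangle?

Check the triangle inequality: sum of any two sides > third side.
Yes, triangle inequality satisfied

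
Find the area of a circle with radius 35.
Area = pi * r²
Area = pi * 35²
Area = pi * 1225
Area = 3848.45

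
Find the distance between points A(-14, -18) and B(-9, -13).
Using the distance formula: d = sqrt((x₂-x₁)² + (y₂-y₁)²)
dx = (-9) - (-14) = 5
dy = (-13) - (-18) = 5
d = sqrt(5² + 5²) = sqrt(25 + 25) = sqrt(50) = 7.07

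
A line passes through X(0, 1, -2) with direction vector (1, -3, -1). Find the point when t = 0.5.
P(0.5) = (0 + 1(0.5), 1 + (-3)(0.5), -2 + (-1)(0.5)) = (0.5, -0.5, -2.5)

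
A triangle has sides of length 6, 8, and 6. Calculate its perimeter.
Perimeter = sum of all sides
Perimeter = 6 + 8 + 6
Perimeter = 20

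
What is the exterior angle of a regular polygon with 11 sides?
Exterior angle of a regular n-gon = 360/n
Exterior angle = 360/11
Exterior angle = 32.73 degrees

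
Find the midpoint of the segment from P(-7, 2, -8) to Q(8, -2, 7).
Midpoint = ((-7+8)/2, (2-2)/2, (-8+7)/2) = (0.5, 0, -0.5)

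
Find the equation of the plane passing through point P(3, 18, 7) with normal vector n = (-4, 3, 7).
d = n·P = (-4)(3) + (3)(18) + (7)(7) = 91
Plane: -4x + 3y + 7z = 91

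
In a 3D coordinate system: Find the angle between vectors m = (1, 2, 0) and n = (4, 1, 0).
m·n = 6, |m|² = 5, |n|² = 17
cos θ = 6/√85 ≈ 0.6508
θ ≈ 49.4°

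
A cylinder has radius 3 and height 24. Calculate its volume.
Volume = pi * r² * h
Volume = pi * 3² * 24
Volume = pi * 9 * 24
Volume = pi * 216
Volume = 678.58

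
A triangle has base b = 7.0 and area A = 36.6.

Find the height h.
A = ½bh  →  h = 2A/b
h = 2·36.6/7.0 = 10.46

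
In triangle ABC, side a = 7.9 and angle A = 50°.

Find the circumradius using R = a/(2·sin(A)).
R = a/(2·sin(A)) = 7.9/(2·sin(50°))
R = 7.9/(2·0.766044) = 7.9/1.532089 = 5.156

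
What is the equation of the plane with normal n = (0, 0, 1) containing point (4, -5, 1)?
d = n·P = (0)(4) + (0)(-5) + (1)(1) = 1
Plane: z = 1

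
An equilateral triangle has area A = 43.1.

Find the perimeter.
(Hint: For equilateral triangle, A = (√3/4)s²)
A = (√3/4)s²  →  s² = 4A/√3 = 4·43.1/√3 = 99.5352
s = 9.97673
Perimeter = 3s = 29.93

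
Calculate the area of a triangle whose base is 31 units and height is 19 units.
Area = (1/2) * base * height
Area = (1/2) * 31 * 19
Area = 294.50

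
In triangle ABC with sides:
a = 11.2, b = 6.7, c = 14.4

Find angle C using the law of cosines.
cos(C) = (a² + b² - c²)/(2ab)
cos(C) = (11.2² + 6.7² - 14.4²)/(2·11.2·6.7) = -37.03/150.08 = -0.246735
C = arccos(-0.246735) = 104.3°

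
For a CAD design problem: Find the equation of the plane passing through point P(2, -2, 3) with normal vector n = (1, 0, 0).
d = n·P = (1)(2) + (0)(-2) + (0)(3) = 2
Plane: x = 2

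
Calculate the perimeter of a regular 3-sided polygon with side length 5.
Perimeter = number of sides * side length
Perimeter = 3 * 5
Perimeter = 15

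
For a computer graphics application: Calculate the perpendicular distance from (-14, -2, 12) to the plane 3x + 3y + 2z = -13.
d = |3(-14) + 3(-2) + 2(12) - (-13)| / √(3² + 3² + 2²) = 11/√22 = 2.345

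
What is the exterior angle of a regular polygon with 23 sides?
Exterior angle of a regular n-gon = 360/n
Exterior angle = 360/23
Exterior angle = 15.65 degrees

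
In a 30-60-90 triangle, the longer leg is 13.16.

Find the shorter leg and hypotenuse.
In a 30-60-90 triangle, sides are in ratio 1 : √3 : 2.
Long leg = short leg·√3  →  short leg = 13.16/√3 = 7.598
Hypotenuse = 2·(short leg) = 2·13.16/√3 = 15.2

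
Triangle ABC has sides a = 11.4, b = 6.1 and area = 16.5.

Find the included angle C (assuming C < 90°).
Area = ½ab·sin(C)  →  sin(C) = 2·Area/(ab)
sin(C) = 2·16.5/(11.4·6.1) = 0.474547
C = arcsin(0.474547) = 28.33°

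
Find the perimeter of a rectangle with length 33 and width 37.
Perimeter = 2 * (length + width)
Perimeter = 2 * (33 + 37)
Perimeter = 2 * 70
Perimeter = 140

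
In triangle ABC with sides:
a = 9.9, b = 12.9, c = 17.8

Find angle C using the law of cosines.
cos(C) = (a² + b² - c²)/(2ab)
cos(C) = (9.9² + 12.9² - 17.8²)/(2·9.9·12.9) = -52.42/255.42 = -0.205231
C = arccos(-0.205231) = 101.8°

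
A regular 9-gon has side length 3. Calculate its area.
For a regular 9-gon with side length s = 3:
Apothem a = s / (2*tan(pi/9)) = 3 / (2*tan(pi/9)) ≈ 4.1212
Perimeter P = 9 * 3 = 27
Area = (1/2) * P * a = (1/2) * 27 * 4.1212 = 55.64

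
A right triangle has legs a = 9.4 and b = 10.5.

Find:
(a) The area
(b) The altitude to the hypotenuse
(a) Area = ½ab = ½·9.4·10.5 = 49.35
(b) Hypotenuse c = √(9.4² + 10.5²) = √198.61 = 14.0929
    Area = ½·c·h_c  →  h_c = 2·Area/c = 2·49.35/14.0929 = 7.004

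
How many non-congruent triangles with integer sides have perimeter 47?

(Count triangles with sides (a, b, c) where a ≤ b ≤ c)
With a ≤ b ≤ c and a + b + c = 47, the triangle inequality a + b > c gives c < 47/2, so c ≤ 23.
Iterate a from 1 to ⌊p/3⌋ = 15; for each a, b ranges from a to ⌊(p−a)/2⌋ with c = p − a − b, keeping only c ≥ b.
Triples: (1, 23, 23), (2, 22, 23), (3, 21, 23), …
Count = 52 triangles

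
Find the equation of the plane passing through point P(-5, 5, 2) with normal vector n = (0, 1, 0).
d = n·P = (0)(-5) + (1)(5) + (0)(2) = 5
Plane: y = 5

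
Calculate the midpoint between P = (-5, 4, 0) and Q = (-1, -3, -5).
Midpoint = ((-5-1)/2, (4-3)/2, (0-5)/2) = (-3, 0.5, -2.5)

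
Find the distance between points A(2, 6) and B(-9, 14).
Using the distance formula: d = sqrt((x₂-x₁)² + (y₂-y₁)²)
dx = (-9) - 2 = -11
dy = 14 - 6 = 8
d = sqrt((-11)² + 8²) = sqrt(121 + 64) = sqrt(185) = 13.60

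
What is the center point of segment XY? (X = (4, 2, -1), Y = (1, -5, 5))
Midpoint = ((4+1)/2, (2-5)/2, (-1+5)/2) = (2.5, -1.5, 2)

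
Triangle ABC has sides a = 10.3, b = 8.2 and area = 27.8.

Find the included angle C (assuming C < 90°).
Area = ½ab·sin(C)  →  sin(C) = 2·Area/(ab)
sin(C) = 2·27.8/(10.3·8.2) = 0.658300
C = arcsin(0.658300) = 41.17°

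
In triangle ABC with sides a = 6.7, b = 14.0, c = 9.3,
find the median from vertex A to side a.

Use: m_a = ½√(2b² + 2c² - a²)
m_a = ½√(2·14.0² + 2·9.3² - 6.7²)
m_a = ½√(392 + 172.98 - 44.89) = ½√520.09 = 11.4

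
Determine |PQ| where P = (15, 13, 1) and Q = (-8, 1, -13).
d = √[(-23)² + (-12)² + (-14)²] = √869 = 29.48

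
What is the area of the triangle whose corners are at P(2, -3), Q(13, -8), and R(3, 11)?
Using the coordinate formula: Area = (1/2)|x₁(y₂-y₃) + x₂(y₃-y₁) + x₃(y₁-y₂)|
Area = (1/2)|2((-8)-11) + 13(11-(-3)) + 3((-3)-(-8))|
Area = (1/2)|2*(-19) + 13*14 + 3*5|
Area = (1/2)|(-38) + 182 + 15|
Area = (1/2)*159 = 79.50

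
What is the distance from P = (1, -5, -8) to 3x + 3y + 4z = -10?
d = |3(1) + 3(-5) + 4(-8) - (-10)| / √(3² + 3² + 4²) = 34/√34 = 5.831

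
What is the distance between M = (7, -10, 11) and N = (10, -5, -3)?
d = √[(3)² + (5)² + (-14)²] = √230 = 15.17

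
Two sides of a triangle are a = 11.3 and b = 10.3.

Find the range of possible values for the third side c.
By the triangle inequality: |a - b| < c < a + b
|11.3 - 10.3| < c < 11.3 + 10.3
1 < c < 21.6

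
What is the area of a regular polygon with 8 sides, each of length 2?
For a regular 8-gon with side length s = 2:
Apothem a = s / (2*tan(pi/8)) = 2 / (2*tan(pi/8)) ≈ 2.4142
Perimeter P = 8 * 2 = 16
Area = (1/2) * P * a = (1/2) * 16 * 2.4142 = 19.31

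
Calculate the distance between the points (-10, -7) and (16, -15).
Using the distance formula: d = sqrt((x₂-x₁)² + (y₂-y₁)²)
dx = 16 - (-10) = 26
dy = (-15) - (-7) = -8
d = sqrt(26² + (-8)²) = sqrt(676 + 64) = sqrt(740) = 27.20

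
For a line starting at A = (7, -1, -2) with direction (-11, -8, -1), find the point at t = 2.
P(2) = (7 + (-11)(2), -1 + (-8)(2), -2 + (-1)(2)) = (-15, -17, -4)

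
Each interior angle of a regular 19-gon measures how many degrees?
Interior angle of a regular n-gon = (n-2)*180/n
Interior angle = (19-2)*180/19
Interior angle = 17*180/19
Interior angle = 3060/19
Interior angle = 161.05 degrees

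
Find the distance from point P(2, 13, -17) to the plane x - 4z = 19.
d = |1(2) + 0(13) + (-4)(-17) - (19)| / √(1² + 0² + (-4)²) = 51/√17 = 12.37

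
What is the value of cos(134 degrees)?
cos(134 degrees) = -0.6947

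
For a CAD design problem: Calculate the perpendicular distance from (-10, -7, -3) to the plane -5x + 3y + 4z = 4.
d = |(-5)(-10) + 3(-7) + 4(-3) - (4)| / √((-5)² + 3² + 4²) = 13/√50 = 1.838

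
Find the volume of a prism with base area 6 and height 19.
Volume = base area * height
Volume = 6 * 19
Volume = 114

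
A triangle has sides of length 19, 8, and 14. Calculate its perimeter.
Perimeter = sum of all sides
Perimeter = 19 + 8 + 14
Perimeter = 41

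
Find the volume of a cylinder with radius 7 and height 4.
Volume = pi * r² * h
Volume = pi * 7² * 4
Volume = pi * 49 * 4
Volume = pi * 196
Volume = 615.75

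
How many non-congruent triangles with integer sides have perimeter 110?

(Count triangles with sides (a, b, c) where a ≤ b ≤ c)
With a ≤ b ≤ c and a + b + c = 110, the triangle inequality a + b > c gives c < 110/2, so c ≤ 54.
Iterate a from 1 to ⌊p/3⌋ = 36; for each a, b ranges from a to ⌊(p−a)/2⌋ with c = p − a − b, keeping only c ≥ b.
Triples: (2, 54, 54), (3, 53, 54), (4, 52, 54), …
Count = 252 triangles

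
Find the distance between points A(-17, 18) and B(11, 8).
Using the distance formula: d = sqrt((x₂-x₁)² + (y₂-y₁)²)
dx = 11 - (-17) = 28
dy = 8 - 18 = -10
d = sqrt(28² + (-10)²) = sqrt(784 + 100) = sqrt(884) = 29.73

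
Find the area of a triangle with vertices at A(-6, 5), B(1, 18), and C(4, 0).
Using the coordinate formula: Area = (1/2)|x₁(y₂-y₃) + x₂(y₃-y₁) + x₃(y₁-y₂)|
Area = (1/2)|(-6)(18-0) + 1(0-5) + 4(5-18)|
Area = (1/2)|(-6)*18 + 1*(-5) + 4*(-13)|
Area = (1/2)|(-108) + (-5) + (-52)|
Area = (1/2)*165 = 82.50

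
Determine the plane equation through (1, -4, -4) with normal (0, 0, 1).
d = n·P = (0)(1) + (0)(-4) + (1)(-4) = -4
Plane: z = -4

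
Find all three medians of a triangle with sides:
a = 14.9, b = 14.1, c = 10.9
Using m_x = ½√(2y² + 2z² - x²):
m_a = ½√(2·14.1² + 2·10.9² - 14.9²) = ½√413.23 = 10.16
m_b = ½√(2·14.9² + 2·10.9² - 14.1²) = ½√482.83 = 10.99
m_c = ½√(2·14.9² + 2·14.1² - 10.9²) = ½√722.83 = 13.44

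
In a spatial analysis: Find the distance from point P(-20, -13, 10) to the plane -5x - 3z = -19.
d = |(-5)(-20) + 0(-13) + (-3)(10) - (-19)| / √((-5)² + 0² + (-3)²) = 89/√34 = 15.26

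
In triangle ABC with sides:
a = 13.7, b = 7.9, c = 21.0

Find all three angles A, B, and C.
By the law of cosines:
cos(A) = (b² + c² - a²)/(2bc) = 0.951537  →  A = 17.91°
cos(B) = (a² + c² - b²)/(2ac) = 0.984150  →  B = 10.21°
cos(C) = (a² + b² - c²)/(2ab) = -0.881918  →  C = 151.9°
Check: A + B + C = 180.0° ✓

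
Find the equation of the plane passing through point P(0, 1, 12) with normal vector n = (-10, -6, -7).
d = n·P = (-10)(0) + (-6)(1) + (-7)(12) = -90
Plane: -10x - 6y - 7z = -90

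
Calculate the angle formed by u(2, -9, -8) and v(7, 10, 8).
u·v = -140, |u|² = 149, |v|² = 213
cos θ = -140/√31737 ≈ -0.7859
θ ≈ 141.8°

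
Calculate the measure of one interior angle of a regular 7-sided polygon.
Interior angle of a regular n-gon = (n-2)*180/n
Interior angle = (7-2)*180/7
Interior angle = 5*180/7
Interior angle = 900/7
Interior angle = 128.57 degrees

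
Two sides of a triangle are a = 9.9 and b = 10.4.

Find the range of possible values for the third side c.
By the triangle inequality: |a - b| < c < a + b
|9.9 - 10.4| < c < 9.9 + 10.4
0.5 < c < 20.3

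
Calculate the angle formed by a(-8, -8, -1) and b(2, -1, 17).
a·b = -25, |a|² = 129, |b|² = 294
cos θ = -25/√37926 ≈ -0.1284
θ ≈ 97.38°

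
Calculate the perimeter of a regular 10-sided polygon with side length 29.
Perimeter = number of sides * side length
Perimeter = 10 * 29
Perimeter = 290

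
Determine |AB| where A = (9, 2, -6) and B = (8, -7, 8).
d = √[(-1)² + (-9)² + (14)²] = √278 = 16.67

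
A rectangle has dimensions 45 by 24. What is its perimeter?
Perimeter = 2 * (length + width)
Perimeter = 2 * (45 + 24)
Perimeter = 2 * 69
Perimeter = 138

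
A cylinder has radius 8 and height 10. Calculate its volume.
Volume = pi * r² * h
Volume = pi * 8² * 10
Volume = pi * 64 * 10
Volume = pi * 640
Volume = 2010.62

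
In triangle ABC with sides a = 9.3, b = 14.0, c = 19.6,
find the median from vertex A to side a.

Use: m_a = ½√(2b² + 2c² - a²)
m_a = ½√(2·14.0² + 2·19.6² - 9.3²)
m_a = ½√(392 + 768.32 - 86.49) = ½√1073.83 = 16.38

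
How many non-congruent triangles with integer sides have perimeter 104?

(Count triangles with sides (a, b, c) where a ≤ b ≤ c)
With a ≤ b ≤ c and a + b + c = 104, the triangle inequality a + b > c gives c < 104/2, so c ≤ 51.
Iterate a from 1 to ⌊p/3⌋ = 34; for each a, b ranges from a to ⌊(p−a)/2⌋ with c = p − a − b, keeping only c ≥ b.
Triples: (2, 51, 51), (3, 50, 51), (4, 49, 51), …
Count = 225 triangles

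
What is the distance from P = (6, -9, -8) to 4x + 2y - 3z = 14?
d = |4(6) + 2(-9) + (-3)(-8) - (14)| / √(4² + 2² + (-3)²) = 16/√29 = 2.971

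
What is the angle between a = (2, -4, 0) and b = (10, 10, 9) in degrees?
a·b = -20, |a|² = 20, |b|² = 281
cos θ = -20/√5620 ≈ -0.2668
θ ≈ 105.5°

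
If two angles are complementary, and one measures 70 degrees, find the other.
Complementary angles sum to 90 degrees.
Other angle = 90 - 70
Other angle = 20 degrees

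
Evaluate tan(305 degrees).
tan(305 degrees) = -1.4281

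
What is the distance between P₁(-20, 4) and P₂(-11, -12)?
Using the distance formula: d = sqrt((x₂-x₁)² + (y₂-y₁)²)
dx = (-11) - (-20) = 9
dy = (-12) - 4 = -16
d = sqrt(9² + (-16)²) = sqrt(81 + 256) = sqrt(337) = 18.36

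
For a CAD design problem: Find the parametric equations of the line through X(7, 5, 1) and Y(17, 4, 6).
Direction vector d = Y - X = (10, -1, 5)
x = 7 + 10t, y = 5 - t, z = 1 + 5t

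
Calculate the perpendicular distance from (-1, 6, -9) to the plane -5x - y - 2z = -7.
d = |(-5)(-1) + (-1)(6) + (-2)(-9) - (-7)| / √((-5)² + (-1)² + (-2)²) = 24/√30 = 4.382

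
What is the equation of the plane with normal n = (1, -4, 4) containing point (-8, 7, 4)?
d = n·P = (1)(-8) + (-4)(7) + (4)(4) = -20
Plane: x - 4y + 4z = -20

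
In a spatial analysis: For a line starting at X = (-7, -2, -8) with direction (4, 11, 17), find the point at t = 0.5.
P(0.5) = (-7 + 4(0.5), -2 + 11(0.5), -8 + 17(0.5)) = (-5, 3.5, 0.5)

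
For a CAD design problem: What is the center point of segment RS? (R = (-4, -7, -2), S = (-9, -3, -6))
Midpoint = ((-4-9)/2, (-7-3)/2, (-2-6)/2) = (-6.5, -5, -4)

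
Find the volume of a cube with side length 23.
Volume = s³
Volume = 23³
Volume = 12167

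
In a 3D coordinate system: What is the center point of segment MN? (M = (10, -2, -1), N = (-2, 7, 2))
Midpoint = ((10-2)/2, (-2+7)/2, (-1+2)/2) = (4, 2.5, 0.5)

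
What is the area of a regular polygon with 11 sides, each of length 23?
For a regular 11-gon with side length s = 23:
Apothem a = s / (2*tan(pi/11)) = 23 / (2*tan(pi/11)) ≈ 39.1654
Perimeter P = 11 * 23 = 253
Area = (1/2) * P * a = (1/2) * 253 * 39.1654 = 4954.42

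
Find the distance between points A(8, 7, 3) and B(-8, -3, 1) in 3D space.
d = √[(-16)² + (-10)² + (-2)²] = √360 = 18.97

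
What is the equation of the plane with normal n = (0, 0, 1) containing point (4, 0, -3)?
d = n·P = (0)(4) + (0)(0) + (1)(-3) = -3
Plane: z = -3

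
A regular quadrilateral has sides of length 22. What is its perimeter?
Perimeter = number of sides * side length
Perimeter = 4 * 22
Perimeter = 88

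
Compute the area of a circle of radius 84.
Area = pi * r²
Area = pi * 84²
Area = pi * 7056
Area = 22167.08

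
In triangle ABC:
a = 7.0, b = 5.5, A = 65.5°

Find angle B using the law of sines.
sin(B)/b = sin(A)/a
sin(B) = b·sin(A)/a = 5.5·sin(65.5°)/7.0 = 0.714970
B = arcsin(0.714970) = 45.64°  (b ≤ a, so B ≤ A and the acute solution is unique)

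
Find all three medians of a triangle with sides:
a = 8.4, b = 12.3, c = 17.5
Using m_x = ½√(2y² + 2z² - x²):
m_a = ½√(2·12.3² + 2·17.5² - 8.4²) = ½√844.52 = 14.53
m_b = ½√(2·8.4² + 2·17.5² - 12.3²) = ½√602.33 = 12.27
m_c = ½√(2·8.4² + 2·12.3² - 17.5²) = ½√137.45 = 5.862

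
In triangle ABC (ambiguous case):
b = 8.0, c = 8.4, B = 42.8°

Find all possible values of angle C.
sin(C)/c = sin(B)/b  →  sin(C) = c·sin(B)/b = 8.4·sin(42.8°)/8.0 = 0.713413
C₁ = arcsin(0.713413) = 45.51°,  C₂ = 180° - C₁ = 134.49°
Check C₂: A = 180° - 42.8° - 134.49° = 2.71° > 0 ✓
C = 45.51° or C = 134.49° (two solutions)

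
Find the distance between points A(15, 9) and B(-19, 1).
Using the distance formula: d = sqrt((x₂-x₁)² + (y₂-y₁)²)
dx = (-19) - 15 = -34
dy = 1 - 9 = -8
d = sqrt((-34)² + (-8)²) = sqrt(1156 + 64) = sqrt(1220) = 34.93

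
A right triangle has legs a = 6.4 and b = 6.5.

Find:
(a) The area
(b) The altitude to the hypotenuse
(a) Area = ½ab = ½·6.4·6.5 = 20.8
(b) Hypotenuse c = √(6.4² + 6.5²) = √83.21 = 9.12195
    Area = ½·c·h_c  →  h_c = 2·Area/c = 2·20.8/9.12195 = 4.56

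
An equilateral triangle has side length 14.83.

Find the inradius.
For an equilateral triangle, r = s/(2√3) where s is the side.
r = 14.83/(2√3) = 14.83/3.464102 = 4.281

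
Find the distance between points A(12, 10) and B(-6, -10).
Using the distance formula: d = sqrt((x₂-x₁)² + (y₂-y₁)²)
dx = (-6) - 12 = -18
dy = (-10) - 10 = -20
d = sqrt((-18)² + (-20)²) = sqrt(324 + 400) = sqrt(724) = 26.91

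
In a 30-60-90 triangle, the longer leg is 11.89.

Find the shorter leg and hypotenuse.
In a 30-60-90 triangle, sides are in ratio 1 : √3 : 2.
Long leg = short leg·√3  →  short leg = 11.89/√3 = 6.865
Hypotenuse = 2·(short leg) = 2·11.89/√3 = 13.73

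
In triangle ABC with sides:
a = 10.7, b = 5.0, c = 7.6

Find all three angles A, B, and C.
By the law of cosines:
cos(A) = (b² + c² - a²)/(2bc) = -0.417500  →  A = 114.7°
cos(B) = (a² + c² - b²)/(2ac) = 0.905374  →  B = 25.13°
cos(C) = (a² + b² - c²)/(2ab) = 0.763832  →  C = 40.2°
Check: A + B + C = 180.0° ✓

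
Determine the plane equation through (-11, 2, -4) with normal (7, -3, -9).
d = n·P = (7)(-11) + (-3)(2) + (-9)(-4) = -47
Plane: 7x - 3y - 9z = -47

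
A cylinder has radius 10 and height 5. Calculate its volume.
Volume = pi * r² * h
Volume = pi * 10² * 5
Volume = pi * 100 * 5
Volume = pi * 500
Volume = 1570.80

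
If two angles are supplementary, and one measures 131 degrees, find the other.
Supplementary angles sum to 180 degrees.
Other angle = 180 - 131
Other angle = 49 degrees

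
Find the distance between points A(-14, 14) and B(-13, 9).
Using the distance formula: d = sqrt((x₂-x₁)² + (y₂-y₁)²)
dx = (-13) - (-14) = 1
dy = 9 - 14 = -5
d = sqrt(1² + (-5)²) = sqrt(1 + 25) = sqrt(26) = 5.10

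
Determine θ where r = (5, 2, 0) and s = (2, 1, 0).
r·s = 12, |r|² = 29, |s|² = 5
cos θ = 12/√145 ≈ 0.9965
θ ≈ 4.764°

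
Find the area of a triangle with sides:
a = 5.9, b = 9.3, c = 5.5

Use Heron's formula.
s = (a+b+c)/2 = (5.9+9.3+5.5)/2 = 10.35
A = √(s(s-a)(s-b)(s-c)) = √(10.35·4.45·1.05·4.85)
A = √234.548 = 15.31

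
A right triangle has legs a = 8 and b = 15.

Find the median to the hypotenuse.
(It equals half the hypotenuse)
Hypotenuse c = √(8² + 15²) = √289 = 17
Median to hypotenuse = c/2 = 8.5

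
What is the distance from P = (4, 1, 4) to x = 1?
d = |1(4) + 0(1) + 0(4) - (1)| / √(1² + 0² + 0²) = 3/√1 = 3.0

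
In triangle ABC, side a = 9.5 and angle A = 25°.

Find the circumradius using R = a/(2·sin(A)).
R = a/(2·sin(A)) = 9.5/(2·sin(25°))
R = 9.5/(2·0.422618) = 9.5/0.845237 = 11.24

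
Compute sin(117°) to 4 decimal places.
sin(117 degrees) = 0.891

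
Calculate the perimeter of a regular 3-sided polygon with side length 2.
Perimeter = number of sides * side length
Perimeter = 3 * 2
Perimeter = 6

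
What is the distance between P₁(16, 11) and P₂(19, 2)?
Using the distance formula: d = sqrt((x₂-x₁)² + (y₂-y₁)²)
dx = 19 - 16 = 3
dy = 2 - 11 = -9
d = sqrt(3² + (-9)²) = sqrt(9 + 81) = sqrt(90) = 9.49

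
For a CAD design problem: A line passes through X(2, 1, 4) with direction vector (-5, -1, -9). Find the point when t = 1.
P(1) = (2 + (-5)(1), 1 + (-1)(1), 4 + (-9)(1)) = (-3, 0, -5)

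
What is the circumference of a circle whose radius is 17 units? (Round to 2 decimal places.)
Circumference = 2 * pi * r
Circumference = 2 * pi * 17
Circumference = 106.81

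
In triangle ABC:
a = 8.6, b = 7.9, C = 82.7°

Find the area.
Using A = ½ab·sin(C):
A = ½·8.6·7.9·sin(82.7°) = ½·67.94·0.991894 = 33.69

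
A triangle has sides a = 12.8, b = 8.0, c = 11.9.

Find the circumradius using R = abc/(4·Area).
s = (a+b+c)/2 = 16.35
Area = √(s(s-a)(s-b)(s-c)) = √(16.35·3.55·8.35·4.45) = 46.4404
R = abc/(4·Area) = (12.8·8.0·11.9)/(4·46.4404) = 1218.56/185.7616 = 6.56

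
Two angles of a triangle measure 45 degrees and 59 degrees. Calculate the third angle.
Sum of angles in a triangle = 180 degrees
Third angle = 180 - 45 - 59
Third angle = 76 degrees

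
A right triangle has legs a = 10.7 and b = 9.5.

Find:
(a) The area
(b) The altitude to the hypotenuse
(a) Area = ½ab = ½·10.7·9.5 = 50.825
(b) Hypotenuse c = √(10.7² + 9.5²) = √204.74 = 14.3087
    Area = ½·c·h_c  →  h_c = 2·Area/c = 2·50.825/14.3087 = 7.104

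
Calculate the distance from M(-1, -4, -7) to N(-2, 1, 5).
d = √[(-1)² + (5)² + (12)²] = √170 = 13.04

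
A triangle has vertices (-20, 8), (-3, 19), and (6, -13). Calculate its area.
Using the coordinate formula: Area = (1/2)|x₁(y₂-y₃) + x₂(y₃-y₁) + x₃(y₁-y₂)|
Area = (1/2)|(-20)(19-(-13)) + (-3)((-13)-8) + 6(8-19)|
Area = (1/2)|(-20)*32 + (-3)*(-21) + 6*(-11)|
Area = (1/2)|(-640) + 63 + (-66)|
Area = (1/2)*643 = 321.50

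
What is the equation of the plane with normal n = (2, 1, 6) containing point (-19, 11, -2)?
d = n·P = (2)(-19) + (1)(11) + (6)(-2) = -39
Plane: 2x + y + 6z = -39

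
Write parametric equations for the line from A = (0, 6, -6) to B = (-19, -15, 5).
Direction vector d = B - A = (-19, -21, 11)
x = 0 - 19t, y = 6 - 21t, z = -6 + 11t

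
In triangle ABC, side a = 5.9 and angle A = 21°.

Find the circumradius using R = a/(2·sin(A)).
R = a/(2·sin(A)) = 5.9/(2·sin(21°))
R = 5.9/(2·0.358368) = 5.9/0.716736 = 8.232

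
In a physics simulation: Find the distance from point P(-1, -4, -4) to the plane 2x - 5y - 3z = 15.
d = |2(-1) + (-5)(-4) + (-3)(-4) - (15)| / √(2² + (-5)² + (-3)²) = 15/√38 = 2.433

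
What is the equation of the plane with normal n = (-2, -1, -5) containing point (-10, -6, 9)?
d = n·P = (-2)(-10) + (-1)(-6) + (-5)(9) = -19
Plane: -2x - y - 5z = -19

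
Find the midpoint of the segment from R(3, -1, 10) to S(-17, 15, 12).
Midpoint = ((3-17)/2, (-1+15)/2, (10+12)/2) = (-7, 7, 11)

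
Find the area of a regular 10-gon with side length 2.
For a regular 10-gon with side length s = 2:
Apothem a = s / (2*tan(pi/10)) = 2 / (2*tan(pi/10)) ≈ 3.0777
Perimeter P = 10 * 2 = 20
Area = (1/2) * P * a = (1/2) * 20 * 3.0777 = 30.78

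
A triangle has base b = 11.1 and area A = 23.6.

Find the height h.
A = ½bh  →  h = 2A/b
h = 2·23.6/11.1 = 4.252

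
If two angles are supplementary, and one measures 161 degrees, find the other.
Supplementary angles sum to 180 degrees.
Other angle = 180 - 161
Other angle = 19 degrees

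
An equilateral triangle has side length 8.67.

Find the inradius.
For an equilateral triangle, r = s/(2√3) where s is the side.
r = 8.67/(2√3) = 8.67/3.464102 = 2.503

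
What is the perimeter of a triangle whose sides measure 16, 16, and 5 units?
Perimeter = sum of all sides
Perimeter = 16 + 16 + 5
Perimeter = 37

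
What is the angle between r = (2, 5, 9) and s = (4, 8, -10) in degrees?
r·s = -42, |r|² = 110, |s|² = 180
cos θ = -42/√19800 ≈ -0.2985
θ ≈ 107.4°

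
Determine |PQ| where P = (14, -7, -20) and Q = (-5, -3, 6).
d = √[(-19)² + (4)² + (26)²] = √1053 = 32.45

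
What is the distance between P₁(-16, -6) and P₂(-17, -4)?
Using the distance formula: d = sqrt((x₂-x₁)² + (y₂-y₁)²)
dx = (-17) - (-16) = -1
dy = (-4) - (-6) = 2
d = sqrt((-1)² + 2²) = sqrt(1 + 4) = sqrt(5) = 2.24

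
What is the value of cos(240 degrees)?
cos(240 degrees) = -0.5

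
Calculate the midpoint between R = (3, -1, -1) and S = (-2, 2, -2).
Midpoint = ((3-2)/2, (-1+2)/2, (-1-2)/2) = (0.5, 0.5, -1.5)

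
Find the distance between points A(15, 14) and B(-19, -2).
Using the distance formula: d = sqrt((x₂-x₁)² + (y₂-y₁)²)
dx = (-19) - 15 = -34
dy = (-2) - 14 = -16
d = sqrt((-34)² + (-16)²) = sqrt(1156 + 256) = sqrt(1412) = 37.58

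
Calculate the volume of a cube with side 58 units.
Volume = s³
Volume = 58³
Volume = 195112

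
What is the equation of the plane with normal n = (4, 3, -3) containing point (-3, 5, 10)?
d = n·P = (4)(-3) + (3)(5) + (-3)(10) = -27
Plane: 4x + 3y - 3z = -27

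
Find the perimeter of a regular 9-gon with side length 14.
Perimeter = number of sides * side length
Perimeter = 9 * 14
Perimeter = 126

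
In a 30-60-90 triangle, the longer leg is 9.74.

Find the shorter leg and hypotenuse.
In a 30-60-90 triangle, sides are in ratio 1 : √3 : 2.
Long leg = short leg·√3  →  short leg = 9.74/√3 = 5.623
Hypotenuse = 2·(short leg) = 2·9.74/√3 = 11.25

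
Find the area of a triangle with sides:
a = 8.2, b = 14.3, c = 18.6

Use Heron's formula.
s = (a+b+c)/2 = (8.2+14.3+18.6)/2 = 20.55
A = √(s(s-a)(s-b)(s-c)) = √(20.55·12.35·6.25·1.95)
A = √3093.1 = 55.62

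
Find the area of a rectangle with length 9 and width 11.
Area = length * width
Area = 9 * 11
Area = 99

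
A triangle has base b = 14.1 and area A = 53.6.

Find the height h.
A = ½bh  →  h = 2A/b
h = 2·53.6/14.1 = 7.603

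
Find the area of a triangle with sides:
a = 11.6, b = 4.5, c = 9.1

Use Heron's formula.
s = (a+b+c)/2 = (11.6+4.5+9.1)/2 = 12.6
A = √(s(s-a)(s-b)(s-c)) = √(12.6·1·8.1·3.5)
A = √357.21 = 18.9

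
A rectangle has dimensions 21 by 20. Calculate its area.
Area = length * width
Area = 21 * 20
Area = 420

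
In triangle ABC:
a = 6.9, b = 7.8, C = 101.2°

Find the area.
Using A = ½ab·sin(C):
A = ½·6.9·7.8·sin(101.2°) = ½·53.82·0.980955 = 26.4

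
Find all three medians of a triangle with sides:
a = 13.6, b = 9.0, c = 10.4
Using m_x = ½√(2y² + 2z² - x²):
m_a = ½√(2·9.0² + 2·10.4² - 13.6²) = ½√193.36 = 6.953
m_b = ½√(2·13.6² + 2·10.4² - 9.0²) = ½√505.24 = 11.24
m_c = ½√(2·13.6² + 2·9.0² - 10.4²) = ½√423.76 = 10.29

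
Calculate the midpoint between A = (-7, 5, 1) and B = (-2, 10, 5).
Midpoint = ((-7-2)/2, (5+10)/2, (1+5)/2) = (-4.5, 7.5, 3)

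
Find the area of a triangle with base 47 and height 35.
Area = (1/2) * base * height
Area = (1/2) * 47 * 35
Area = 822.50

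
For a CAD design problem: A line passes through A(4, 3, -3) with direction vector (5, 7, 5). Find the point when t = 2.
P(2) = (4 + 5(2), 3 + 7(2), -3 + 5(2)) = (14, 17, 7)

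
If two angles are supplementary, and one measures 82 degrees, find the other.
Supplementary angles sum to 180 degrees.
Other angle = 180 - 82
Other angle = 98 degrees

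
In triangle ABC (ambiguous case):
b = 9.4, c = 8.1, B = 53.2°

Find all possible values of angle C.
sin(C)/c = sin(B)/b  →  sin(C) = c·sin(B)/b = 8.1·sin(53.2°)/9.4 = 0.689992
C₁ = arcsin(0.689992) = 43.63°,  C₂ = 180° - C₁ = 136.37°
Check C₂: A = 180° - 53.2° - 136.37° = -9.57° ≤ 0, rejected
C = 43.63° (one solution)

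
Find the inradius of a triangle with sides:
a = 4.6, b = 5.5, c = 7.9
s = (a+b+c)/2 = (4.6+5.5+7.9)/2 = 9
Area = √(s(s-a)(s-b)(s-c)) = √(9·4.4·3.5·1.1) = 12.3475
r = Area/s = 12.3475/9 = 1.372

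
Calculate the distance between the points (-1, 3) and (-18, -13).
Using the distance formula: d = sqrt((x₂-x₁)² + (y₂-y₁)²)
dx = (-18) - (-1) = -17
dy = (-13) - 3 = -16
d = sqrt((-17)² + (-16)²) = sqrt(289 + 256) = sqrt(545) = 23.35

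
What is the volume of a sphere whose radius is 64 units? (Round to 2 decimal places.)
Volume = (4/3) * pi * r³
Volume = (4/3) * pi * 64³
Volume = (4/3) * pi * 262144
Volume = 1098066.22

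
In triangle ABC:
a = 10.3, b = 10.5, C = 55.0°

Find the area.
Using A = ½ab·sin(C):
A = ½·10.3·10.5·sin(55.0°) = ½·108.15·0.819152 = 44.3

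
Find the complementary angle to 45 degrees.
Complementary angles sum to 90 degrees.
Other angle = 90 - 45
Other angle = 45 degrees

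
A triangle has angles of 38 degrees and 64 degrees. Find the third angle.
Sum of angles in a triangle = 180 degrees
Third angle = 180 - 38 - 64
Third angle = 78 degrees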